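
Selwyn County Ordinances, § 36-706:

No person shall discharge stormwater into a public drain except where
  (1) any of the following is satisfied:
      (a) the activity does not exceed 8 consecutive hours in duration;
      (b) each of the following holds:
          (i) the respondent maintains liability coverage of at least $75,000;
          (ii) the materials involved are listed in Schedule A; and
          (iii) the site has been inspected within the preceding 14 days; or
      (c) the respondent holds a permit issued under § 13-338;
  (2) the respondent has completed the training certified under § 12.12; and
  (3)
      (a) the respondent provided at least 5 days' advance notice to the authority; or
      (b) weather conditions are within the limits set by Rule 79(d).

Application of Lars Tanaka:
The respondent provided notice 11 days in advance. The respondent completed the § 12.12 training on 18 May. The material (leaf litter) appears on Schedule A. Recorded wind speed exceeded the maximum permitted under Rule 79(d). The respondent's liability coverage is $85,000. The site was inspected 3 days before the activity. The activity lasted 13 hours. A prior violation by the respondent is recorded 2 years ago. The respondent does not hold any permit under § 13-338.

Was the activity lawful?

(a) ≤ 8 hrs duration — fails.
(i) coverage ≥ $75,000 — met.
(ii) Schedule A material — met.
(iii) site inspected — holds.
So (b) is satisfied (T AND T AND T).
(c) holds permit — fails.
(1): F OR T OR F → true.
(2) training certified — satisfied.
(a) ≥5 days' notice — satisfied.
(b) weather ok — not met.
So (3) is satisfied (T OR F).
Overall: T AND T AND T → true.

Yes — lawful.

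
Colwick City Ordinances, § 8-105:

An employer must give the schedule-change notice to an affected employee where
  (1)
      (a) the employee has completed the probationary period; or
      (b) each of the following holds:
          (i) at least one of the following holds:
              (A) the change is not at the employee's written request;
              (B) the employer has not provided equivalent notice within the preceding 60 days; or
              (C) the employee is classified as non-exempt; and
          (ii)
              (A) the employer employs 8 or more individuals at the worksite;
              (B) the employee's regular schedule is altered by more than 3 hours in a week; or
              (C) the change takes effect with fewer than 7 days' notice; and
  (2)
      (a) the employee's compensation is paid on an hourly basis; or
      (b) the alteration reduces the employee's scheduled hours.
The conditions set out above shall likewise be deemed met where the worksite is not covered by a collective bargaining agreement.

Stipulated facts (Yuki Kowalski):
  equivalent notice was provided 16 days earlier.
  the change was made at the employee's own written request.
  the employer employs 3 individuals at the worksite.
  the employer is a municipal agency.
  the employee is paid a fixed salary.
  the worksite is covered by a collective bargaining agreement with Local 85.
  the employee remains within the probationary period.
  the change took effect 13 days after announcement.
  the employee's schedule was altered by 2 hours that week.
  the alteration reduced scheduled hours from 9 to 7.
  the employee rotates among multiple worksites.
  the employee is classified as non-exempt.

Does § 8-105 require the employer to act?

(a) past probation — not met.
(A) not employee-requested — fails.
(B) no recent notice — not satisfied.
(C) non-exempt — holds.
So (i) is satisfied (F OR F OR T).
(A) ≥ 8 at site — fails.
(B) schedule shift > 3h — not met.
(C) < 7 days' notice — fails.
So (ii) is not satisfied (F OR F OR F).
(b) = T AND F = false.
(1) = F OR F = false.
(a) hourly-paid — not satisfied.
(b) hours reduced — met.
(2) = F OR T = true.
So Overall is not satisfied (F AND T).
Exception (no CBA) — not satisfied.
Result: main false OR exception false → false.

No — not required.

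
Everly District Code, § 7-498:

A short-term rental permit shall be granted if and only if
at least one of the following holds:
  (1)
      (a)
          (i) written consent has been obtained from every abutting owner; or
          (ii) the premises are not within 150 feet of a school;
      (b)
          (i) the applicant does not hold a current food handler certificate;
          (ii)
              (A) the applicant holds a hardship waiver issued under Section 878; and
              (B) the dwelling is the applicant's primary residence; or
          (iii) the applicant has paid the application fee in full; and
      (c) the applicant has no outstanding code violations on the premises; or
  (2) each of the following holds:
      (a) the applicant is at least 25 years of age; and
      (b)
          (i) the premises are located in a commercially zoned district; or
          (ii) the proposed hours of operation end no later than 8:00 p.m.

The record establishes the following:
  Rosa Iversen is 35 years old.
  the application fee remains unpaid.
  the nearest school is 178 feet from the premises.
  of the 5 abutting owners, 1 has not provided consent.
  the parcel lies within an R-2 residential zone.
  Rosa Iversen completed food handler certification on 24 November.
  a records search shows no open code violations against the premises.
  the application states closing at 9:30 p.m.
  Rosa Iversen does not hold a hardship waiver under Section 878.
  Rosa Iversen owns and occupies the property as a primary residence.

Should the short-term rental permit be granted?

No — denied.

(i) all abutters consent — not satisfied.
(ii) ≥150 ft from school — met.
(a): F OR T → true.
(i) not (food handler cert.) — not satisfied.
(A) hardship waiver — not satisfied.
(B) primary residence — met.
(ii) = F AND T = false.
(iii) fee paid — not satisfied.
(b) = F OR F OR F = false.
(c) no code violations — holds.
So (1) is not satisfied (T AND F AND T).
(a) age ≥ 25 — met.
(i) commercially zoned — fails.
(ii) closes by 8 p.m. — not met.
(b): F OR F → false.
(2): T AND F → false.
Overall = F OR F = false.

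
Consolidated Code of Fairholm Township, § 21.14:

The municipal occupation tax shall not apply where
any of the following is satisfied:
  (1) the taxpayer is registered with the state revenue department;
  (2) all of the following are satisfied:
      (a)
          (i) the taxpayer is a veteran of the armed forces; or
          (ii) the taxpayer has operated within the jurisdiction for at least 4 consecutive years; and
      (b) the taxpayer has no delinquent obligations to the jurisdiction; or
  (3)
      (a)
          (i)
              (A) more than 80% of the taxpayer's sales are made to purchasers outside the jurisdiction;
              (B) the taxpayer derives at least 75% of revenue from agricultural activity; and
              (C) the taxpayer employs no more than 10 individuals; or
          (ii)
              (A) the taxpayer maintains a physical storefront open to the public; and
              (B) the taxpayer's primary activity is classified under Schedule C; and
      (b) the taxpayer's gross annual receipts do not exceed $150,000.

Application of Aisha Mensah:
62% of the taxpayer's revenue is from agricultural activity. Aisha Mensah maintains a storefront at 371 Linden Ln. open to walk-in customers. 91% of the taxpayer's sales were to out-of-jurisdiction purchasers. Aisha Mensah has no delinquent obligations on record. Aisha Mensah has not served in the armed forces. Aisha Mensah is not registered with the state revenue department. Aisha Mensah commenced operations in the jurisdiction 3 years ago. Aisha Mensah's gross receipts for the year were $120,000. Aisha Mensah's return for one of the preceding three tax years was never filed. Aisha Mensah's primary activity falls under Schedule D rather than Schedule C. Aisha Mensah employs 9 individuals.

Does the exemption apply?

(1) state-registered — not met.
(i) veteran — fails.
(ii) ≥ 4 yrs in jurisdiction — fails.
(a) = F OR F = false.
(b) no delinquency — holds.
(2): F AND T → false.
(A) >80% out-of-jur. sales — satisfied.
(B) ≥75% agricultural — fails.
(C) ≤ 10 employees — met.
(i) = T AND F AND T = false.
(A) has storefront — satisfied.
(B) Schedule C activity — not met.
(ii) = T AND F = false.
(a) = F OR F = false.
(b) receipts ≤ $150,000 — satisfied.
(3): F AND T → false.
So Overall is not satisfied (F OR F OR F).

No — not exempt.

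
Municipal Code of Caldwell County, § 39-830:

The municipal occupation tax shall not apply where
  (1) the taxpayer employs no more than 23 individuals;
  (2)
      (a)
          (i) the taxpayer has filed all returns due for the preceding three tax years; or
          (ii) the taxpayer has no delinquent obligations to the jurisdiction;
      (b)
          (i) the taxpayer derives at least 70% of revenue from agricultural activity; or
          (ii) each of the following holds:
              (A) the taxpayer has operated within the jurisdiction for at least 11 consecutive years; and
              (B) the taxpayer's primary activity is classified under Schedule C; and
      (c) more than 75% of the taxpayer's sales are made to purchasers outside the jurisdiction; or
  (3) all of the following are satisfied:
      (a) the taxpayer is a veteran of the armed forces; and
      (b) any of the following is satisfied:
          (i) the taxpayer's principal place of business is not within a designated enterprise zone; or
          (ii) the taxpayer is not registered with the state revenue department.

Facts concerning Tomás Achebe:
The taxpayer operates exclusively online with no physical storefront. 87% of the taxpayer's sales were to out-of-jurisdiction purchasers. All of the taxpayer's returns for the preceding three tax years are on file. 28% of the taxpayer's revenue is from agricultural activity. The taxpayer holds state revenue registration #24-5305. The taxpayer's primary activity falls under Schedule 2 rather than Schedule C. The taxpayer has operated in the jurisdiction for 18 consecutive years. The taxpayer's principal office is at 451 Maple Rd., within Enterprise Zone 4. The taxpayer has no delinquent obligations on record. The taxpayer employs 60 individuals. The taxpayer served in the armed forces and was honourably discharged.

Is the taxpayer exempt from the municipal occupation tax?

No — not exempt.

(1) ≤ 23 employees — not satisfied.
(i) returns current — met.
(ii) no delinquency — met.
(a) = T OR T = true.
(i) ≥70% agricultural — not satisfied.
(A) ≥ 11 yrs in jurisdiction — holds.
(B) Schedule C activity — fails.
(ii) = T AND F = false.
(b) = F OR F = false.
(c) >75% out-of-jur. sales — met.
(2): T AND F AND T → false.
(a) veteran — met.
(i) not (in enterprise zone) — fails.
(ii) not (state-registered) — not satisfied.
So (b) is not satisfied (F OR F).
So (3) is not satisfied (T AND F).
Overall = F OR F OR F = false.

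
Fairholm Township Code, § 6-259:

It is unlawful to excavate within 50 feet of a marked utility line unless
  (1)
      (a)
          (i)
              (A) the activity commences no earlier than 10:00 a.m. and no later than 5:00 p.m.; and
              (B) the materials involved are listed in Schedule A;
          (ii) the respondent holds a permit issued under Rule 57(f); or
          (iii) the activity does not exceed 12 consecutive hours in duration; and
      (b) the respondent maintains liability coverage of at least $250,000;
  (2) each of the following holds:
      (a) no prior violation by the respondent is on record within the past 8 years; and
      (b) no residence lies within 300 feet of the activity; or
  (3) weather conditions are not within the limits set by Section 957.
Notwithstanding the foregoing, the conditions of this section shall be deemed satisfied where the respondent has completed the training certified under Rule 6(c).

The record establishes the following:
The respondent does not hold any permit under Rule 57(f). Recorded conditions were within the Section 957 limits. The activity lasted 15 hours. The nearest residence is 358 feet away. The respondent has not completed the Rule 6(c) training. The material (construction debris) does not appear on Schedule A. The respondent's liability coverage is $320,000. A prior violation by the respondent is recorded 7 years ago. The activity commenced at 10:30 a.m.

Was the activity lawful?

(A) start within hours — met.
(B) Schedule A material — not met.
So (i) is not satisfied (T AND F).
(ii) holds permit — fails.
(iii) ≤ 12 hrs duration — not met.
So (a) is not satisfied (F OR F OR F).
(b) coverage ≥ $250,000 — met.
(1) = F AND T = false.
(a) no prior violation — fails.
(b) no residence in 300 ft — holds.
(2): F AND T → false.
(3) not (weather ok) — not satisfied.
Overall = F OR F OR F = false.
Exception (training certified) — not satisfied.
Result: main false OR exception false → false.

No — unlawful.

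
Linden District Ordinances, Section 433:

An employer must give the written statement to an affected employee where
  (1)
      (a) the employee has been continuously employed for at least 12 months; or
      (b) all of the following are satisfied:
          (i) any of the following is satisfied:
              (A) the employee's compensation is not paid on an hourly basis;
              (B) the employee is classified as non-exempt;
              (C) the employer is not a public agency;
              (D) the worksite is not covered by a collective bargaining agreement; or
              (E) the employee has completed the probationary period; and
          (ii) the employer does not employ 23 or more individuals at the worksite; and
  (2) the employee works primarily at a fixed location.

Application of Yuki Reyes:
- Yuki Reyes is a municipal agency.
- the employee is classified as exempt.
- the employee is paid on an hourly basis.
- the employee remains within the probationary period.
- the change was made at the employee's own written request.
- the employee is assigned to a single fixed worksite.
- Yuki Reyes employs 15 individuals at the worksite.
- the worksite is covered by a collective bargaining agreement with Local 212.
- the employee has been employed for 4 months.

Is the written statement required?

(a) tenure ≥ 12 mo. — fails.
(A) not (hourly-paid) — not satisfied.
(B) non-exempt — not satisfied.
(C) not (public agency) — fails.
(D) no CBA — not satisfied.
(E) past probation — not satisfied.
(i): F OR F OR F OR F OR F → false.
(ii) not (≥ 23 at site) — holds.
(b) = F AND T = false.
(1) = F OR F = false.
(2) fixed location — satisfied.
Overall = F AND T = false.

No — not required.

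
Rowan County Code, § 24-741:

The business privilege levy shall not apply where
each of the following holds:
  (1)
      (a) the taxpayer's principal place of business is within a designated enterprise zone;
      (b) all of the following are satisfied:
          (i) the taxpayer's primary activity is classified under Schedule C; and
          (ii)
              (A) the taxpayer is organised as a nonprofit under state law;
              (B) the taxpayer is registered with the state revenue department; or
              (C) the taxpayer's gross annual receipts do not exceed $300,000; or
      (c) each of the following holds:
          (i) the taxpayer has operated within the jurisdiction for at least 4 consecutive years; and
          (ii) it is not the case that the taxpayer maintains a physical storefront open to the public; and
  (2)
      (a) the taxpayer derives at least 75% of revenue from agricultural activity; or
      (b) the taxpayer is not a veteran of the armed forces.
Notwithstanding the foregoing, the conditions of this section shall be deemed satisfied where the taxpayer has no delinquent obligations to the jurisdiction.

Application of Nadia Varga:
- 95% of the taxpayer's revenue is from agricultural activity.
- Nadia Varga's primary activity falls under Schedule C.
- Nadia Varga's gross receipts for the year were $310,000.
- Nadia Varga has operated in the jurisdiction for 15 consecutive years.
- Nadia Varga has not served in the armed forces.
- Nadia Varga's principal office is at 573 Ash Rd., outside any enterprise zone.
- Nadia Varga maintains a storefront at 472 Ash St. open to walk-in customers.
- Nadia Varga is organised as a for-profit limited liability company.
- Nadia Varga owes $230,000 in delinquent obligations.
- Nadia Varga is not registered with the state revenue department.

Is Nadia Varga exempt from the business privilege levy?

No — not exempt.

(a) in enterprise zone — fails.
(i) Schedule C activity — met.
(A) nonprofit — not met.
(B) state-registered — not satisfied.
(C) receipts ≤ $300,000 — not satisfied.
(ii): F OR F OR F → false.
(b): T AND F → false.
(i) ≥ 4 yrs in jurisdiction — met.
(ii) not (has storefront) — not met.
(c) = T AND F = false.
So (1) is not satisfied (F OR F OR F).
(a) ≥75% agricultural — met.
(b) not (veteran) — met.
So (2) is satisfied (T OR T).
Overall: F AND T → false.
Exception (no delinquency) — not satisfied.
Result: main false OR exception false → false.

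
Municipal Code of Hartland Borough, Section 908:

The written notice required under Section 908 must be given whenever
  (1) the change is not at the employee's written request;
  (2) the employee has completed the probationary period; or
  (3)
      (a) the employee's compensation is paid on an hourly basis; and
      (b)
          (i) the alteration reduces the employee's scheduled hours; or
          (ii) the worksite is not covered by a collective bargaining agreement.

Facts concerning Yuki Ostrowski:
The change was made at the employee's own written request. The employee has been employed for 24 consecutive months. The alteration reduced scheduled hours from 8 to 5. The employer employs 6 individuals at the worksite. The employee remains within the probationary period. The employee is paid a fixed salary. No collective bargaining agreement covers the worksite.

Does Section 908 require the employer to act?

(1) not employee-requested — not met.
(2) past probation — fails.
(a) hourly-paid — not met.
(i) hours reduced — met.
(ii) no CBA — satisfied.
So (b) is satisfied (T OR T).
(3): F AND T → false.
Overall: F OR F OR F → false.

No — not required.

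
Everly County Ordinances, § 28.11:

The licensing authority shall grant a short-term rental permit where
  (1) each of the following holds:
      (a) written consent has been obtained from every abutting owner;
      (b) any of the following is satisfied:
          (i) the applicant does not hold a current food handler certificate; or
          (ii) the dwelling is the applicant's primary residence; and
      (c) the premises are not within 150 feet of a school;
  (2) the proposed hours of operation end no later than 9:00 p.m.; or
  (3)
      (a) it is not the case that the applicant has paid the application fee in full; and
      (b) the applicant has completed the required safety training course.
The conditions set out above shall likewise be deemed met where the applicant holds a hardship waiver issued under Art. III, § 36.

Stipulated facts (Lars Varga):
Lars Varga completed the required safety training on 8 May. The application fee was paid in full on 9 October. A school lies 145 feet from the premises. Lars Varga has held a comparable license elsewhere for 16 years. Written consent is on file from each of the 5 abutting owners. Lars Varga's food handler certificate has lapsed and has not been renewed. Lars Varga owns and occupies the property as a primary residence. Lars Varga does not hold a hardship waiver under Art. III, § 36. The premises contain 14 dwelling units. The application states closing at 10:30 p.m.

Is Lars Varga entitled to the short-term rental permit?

(a) all abutters consent — holds.
(i) not (food handler cert.) — holds.
(ii) primary residence — met.
So (b) is satisfied (T OR T).
(c) ≥150 ft from school — not satisfied.
(1): T AND T AND F → false.
(2) closes by 9 p.m. — not met.
(a) not (fee paid) — not satisfied.
(b) safety training — holds.
So (3) is not satisfied (F AND T).
Overall: F OR F OR F → false.
Exception (hardship waiver) — not satisfied.
Result: main false OR exception false → false.

No — denied.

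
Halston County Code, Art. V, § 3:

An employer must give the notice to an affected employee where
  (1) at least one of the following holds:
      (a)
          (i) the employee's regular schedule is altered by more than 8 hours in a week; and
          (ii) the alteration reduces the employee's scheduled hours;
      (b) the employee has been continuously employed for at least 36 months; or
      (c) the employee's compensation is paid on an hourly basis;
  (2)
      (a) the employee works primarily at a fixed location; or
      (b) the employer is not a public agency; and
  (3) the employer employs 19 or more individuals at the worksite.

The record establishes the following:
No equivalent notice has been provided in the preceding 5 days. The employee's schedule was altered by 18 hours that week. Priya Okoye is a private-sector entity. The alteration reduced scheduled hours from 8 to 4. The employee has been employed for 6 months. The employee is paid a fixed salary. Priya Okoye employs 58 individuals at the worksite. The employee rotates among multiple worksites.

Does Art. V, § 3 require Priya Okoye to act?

Yes — required.

(i) schedule shift > 8h — met.
(ii) hours reduced — satisfied.
(a) = T AND T = true.
(b) tenure ≥ 36 mo. — not satisfied.
(c) hourly-paid — not met.
(1): T OR F OR F → true.
(a) fixed location — not met.
(b) not (public agency) — holds.
(2): F OR T → true.
(3) ≥ 19 at site — satisfied.
Overall: T AND T AND T → true.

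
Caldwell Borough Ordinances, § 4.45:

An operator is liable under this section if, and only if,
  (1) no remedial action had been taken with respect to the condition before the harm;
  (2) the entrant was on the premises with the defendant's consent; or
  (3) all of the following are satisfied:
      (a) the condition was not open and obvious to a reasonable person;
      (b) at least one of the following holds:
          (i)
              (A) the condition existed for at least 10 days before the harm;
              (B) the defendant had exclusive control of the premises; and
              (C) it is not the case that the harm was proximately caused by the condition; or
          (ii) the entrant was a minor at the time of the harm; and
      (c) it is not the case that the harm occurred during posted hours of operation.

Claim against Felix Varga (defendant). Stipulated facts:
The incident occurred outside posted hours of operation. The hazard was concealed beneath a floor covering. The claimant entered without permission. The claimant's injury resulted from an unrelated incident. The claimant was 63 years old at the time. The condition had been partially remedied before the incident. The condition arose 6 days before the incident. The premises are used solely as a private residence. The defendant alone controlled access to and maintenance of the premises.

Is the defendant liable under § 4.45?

No — not liable.

(1) no remedial action — fails.
(2) consent to enter — not satisfied.
(a) not open/obvious — holds.
(A) condition ≥10 days old — not satisfied.
(B) exclusive control — holds.
(C) not (proximate cause) — holds.
(i) = F AND T AND T = false.
(ii) entrant a minor — not met.
(b): F OR F → false.
(c) not (during posted hours) — met.
So (3) is not satisfied (T AND F AND T).
Overall: F OR F OR F → false.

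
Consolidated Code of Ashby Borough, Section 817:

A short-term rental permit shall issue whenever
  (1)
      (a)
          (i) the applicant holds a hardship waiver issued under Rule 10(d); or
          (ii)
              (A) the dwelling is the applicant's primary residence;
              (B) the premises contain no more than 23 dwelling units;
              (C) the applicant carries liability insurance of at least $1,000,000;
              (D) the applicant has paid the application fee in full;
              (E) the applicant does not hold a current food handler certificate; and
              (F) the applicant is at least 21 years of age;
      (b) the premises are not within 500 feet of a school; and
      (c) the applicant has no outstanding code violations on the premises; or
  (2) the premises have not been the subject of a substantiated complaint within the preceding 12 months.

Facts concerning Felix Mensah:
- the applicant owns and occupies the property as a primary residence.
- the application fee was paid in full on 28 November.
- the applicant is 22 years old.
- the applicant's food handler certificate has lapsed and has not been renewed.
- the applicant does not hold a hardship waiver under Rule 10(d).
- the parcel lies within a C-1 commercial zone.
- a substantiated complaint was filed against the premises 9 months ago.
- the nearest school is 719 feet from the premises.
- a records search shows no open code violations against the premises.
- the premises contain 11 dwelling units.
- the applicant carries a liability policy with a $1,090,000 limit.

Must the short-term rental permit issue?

Yes — granted.

(i) hardship waiver — fails.
(A) primary residence — satisfied.
(B) ≤ 23 units — holds.
(C) insurance ≥ $1,000,000 — holds.
(D) fee paid — satisfied.
(E) not (food handler cert.) — met.
(F) age ≥ 21 — met.
(ii): T AND T AND T AND T AND T AND T → true.
So (a) is satisfied (F OR T).
(b) ≥500 ft from school — satisfied.
(c) no code violations — satisfied.
(1) = T AND T AND T = true.
(2) no complaint in 12 mo. — fails.
Overall = T OR F = true.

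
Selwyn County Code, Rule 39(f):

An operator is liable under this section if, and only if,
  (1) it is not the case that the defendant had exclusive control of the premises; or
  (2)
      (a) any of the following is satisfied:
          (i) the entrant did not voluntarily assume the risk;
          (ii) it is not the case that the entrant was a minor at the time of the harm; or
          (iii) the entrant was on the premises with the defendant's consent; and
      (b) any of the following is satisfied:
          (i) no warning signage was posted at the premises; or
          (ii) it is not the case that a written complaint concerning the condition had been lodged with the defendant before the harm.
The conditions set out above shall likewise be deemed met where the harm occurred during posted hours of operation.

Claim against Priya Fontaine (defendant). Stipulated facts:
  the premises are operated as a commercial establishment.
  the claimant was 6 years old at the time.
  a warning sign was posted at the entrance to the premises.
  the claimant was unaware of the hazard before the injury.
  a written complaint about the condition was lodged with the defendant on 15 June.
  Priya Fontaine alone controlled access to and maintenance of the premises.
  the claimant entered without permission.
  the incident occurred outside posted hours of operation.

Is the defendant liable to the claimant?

No — not liable.

(1) not (exclusive control) — not met.
(i) no assumed risk — met.
(ii) not (entrant a minor) — fails.
(iii) consent to enter — not met.
(a): T OR F OR F → true.
(i) no signage posted — fails.
(ii) not (complaint lodged) — fails.
(b): F OR F → false.
(2): T AND F → false.
So Overall is not satisfied (F OR F).
Exception (during posted hours) — not satisfied.
Result: main false OR exception false → false.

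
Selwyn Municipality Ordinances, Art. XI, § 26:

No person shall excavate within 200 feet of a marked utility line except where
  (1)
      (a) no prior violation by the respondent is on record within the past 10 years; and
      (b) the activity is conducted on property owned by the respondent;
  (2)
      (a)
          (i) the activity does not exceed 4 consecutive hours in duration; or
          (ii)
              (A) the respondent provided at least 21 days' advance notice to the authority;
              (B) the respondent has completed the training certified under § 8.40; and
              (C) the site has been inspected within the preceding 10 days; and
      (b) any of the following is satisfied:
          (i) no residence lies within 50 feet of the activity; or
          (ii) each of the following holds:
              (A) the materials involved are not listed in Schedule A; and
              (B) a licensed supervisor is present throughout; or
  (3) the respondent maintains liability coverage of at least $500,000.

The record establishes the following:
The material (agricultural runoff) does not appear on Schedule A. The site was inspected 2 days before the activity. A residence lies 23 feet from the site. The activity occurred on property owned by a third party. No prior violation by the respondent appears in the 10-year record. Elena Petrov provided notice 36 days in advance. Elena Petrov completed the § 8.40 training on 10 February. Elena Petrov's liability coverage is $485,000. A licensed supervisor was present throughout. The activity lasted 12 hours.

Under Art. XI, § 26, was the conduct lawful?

(a) no prior violation — holds.
(b) own property — not satisfied.
(1) = T AND F = false.
(i) ≤ 4 hrs duration — fails.
(A) ≥21 days' notice — met.
(B) training certified — holds.
(C) site inspected — met.
(ii): T AND T AND T → true.
(a): F OR T → true.
(i) no residence in 50 ft — not satisfied.
(A) not (Schedule A material) — met.
(B) supervisor present — met.
(ii): T AND T → true.
So (b) is satisfied (F OR T).
(2) = T AND T = true.
(3) coverage ≥ $500,000 — not satisfied.
Overall: F OR T OR F → true.

Yes — lawful.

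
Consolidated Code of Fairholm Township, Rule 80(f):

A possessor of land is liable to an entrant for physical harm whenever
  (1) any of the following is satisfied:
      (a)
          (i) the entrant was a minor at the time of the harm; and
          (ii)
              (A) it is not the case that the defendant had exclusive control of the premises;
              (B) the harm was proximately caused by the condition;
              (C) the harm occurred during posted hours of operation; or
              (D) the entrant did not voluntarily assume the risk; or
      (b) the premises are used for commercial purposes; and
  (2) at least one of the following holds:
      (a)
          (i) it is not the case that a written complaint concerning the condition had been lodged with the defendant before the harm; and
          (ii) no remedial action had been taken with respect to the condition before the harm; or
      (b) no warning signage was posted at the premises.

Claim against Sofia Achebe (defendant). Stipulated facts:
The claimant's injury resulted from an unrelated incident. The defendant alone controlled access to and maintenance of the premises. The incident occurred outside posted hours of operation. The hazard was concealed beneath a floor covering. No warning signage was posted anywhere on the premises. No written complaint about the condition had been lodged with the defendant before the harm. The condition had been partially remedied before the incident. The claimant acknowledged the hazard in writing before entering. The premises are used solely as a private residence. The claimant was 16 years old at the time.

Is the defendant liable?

No — not liable.

(i) entrant a minor — satisfied.
(A) not (exclusive control) — not satisfied.
(B) proximate cause — fails.
(C) during posted hours — not met.
(D) no assumed risk — not satisfied.
So (ii) is not satisfied (F OR F OR F OR F).
So (a) is not satisfied (T AND F).
(b) commercial use — not met.
(1): F OR F → false.
(i) not (complaint lodged) — holds.
(ii) no remedial action — fails.
(a): T AND F → false.
(b) no signage posted — satisfied.
(2): F OR T → true.
Overall = F AND T = false.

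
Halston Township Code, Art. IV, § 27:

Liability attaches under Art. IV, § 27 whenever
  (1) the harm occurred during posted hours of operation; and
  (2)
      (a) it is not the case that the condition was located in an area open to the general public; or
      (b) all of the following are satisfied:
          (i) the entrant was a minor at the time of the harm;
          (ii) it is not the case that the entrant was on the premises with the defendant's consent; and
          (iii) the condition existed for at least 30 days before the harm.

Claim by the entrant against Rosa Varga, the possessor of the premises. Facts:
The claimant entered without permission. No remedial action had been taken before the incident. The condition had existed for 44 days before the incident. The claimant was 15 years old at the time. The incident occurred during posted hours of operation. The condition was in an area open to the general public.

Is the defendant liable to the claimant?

(1) during posted hours — satisfied.
(a) not (public area) — fails.
(i) entrant a minor — satisfied.
(ii) not (consent to enter) — holds.
(iii) condition ≥30 days old — satisfied.
So (b) is satisfied (T AND T AND T).
So (2) is satisfied (F OR T).
Overall = T AND T = true.

Yes — liable.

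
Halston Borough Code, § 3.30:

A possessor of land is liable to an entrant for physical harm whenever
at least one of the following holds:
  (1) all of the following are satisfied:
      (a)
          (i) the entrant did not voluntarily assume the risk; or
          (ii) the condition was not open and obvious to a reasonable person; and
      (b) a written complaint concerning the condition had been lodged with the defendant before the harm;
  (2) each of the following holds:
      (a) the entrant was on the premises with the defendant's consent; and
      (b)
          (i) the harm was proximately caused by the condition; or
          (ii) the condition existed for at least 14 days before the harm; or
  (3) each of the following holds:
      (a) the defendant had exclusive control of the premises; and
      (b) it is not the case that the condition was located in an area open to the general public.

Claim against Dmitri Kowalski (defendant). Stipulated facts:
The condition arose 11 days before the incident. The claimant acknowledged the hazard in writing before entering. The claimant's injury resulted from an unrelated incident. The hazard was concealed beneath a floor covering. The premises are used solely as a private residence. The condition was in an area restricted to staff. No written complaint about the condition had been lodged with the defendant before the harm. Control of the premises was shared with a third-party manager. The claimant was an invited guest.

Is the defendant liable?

(i) no assumed risk — not satisfied.
(ii) not open/obvious — holds.
(a): F OR T → true.
(b) complaint lodged — not satisfied.
(1): T AND F → false.
(a) consent to enter — satisfied.
(i) proximate cause — not met.
(ii) condition ≥14 days old — not satisfied.
So (b) is not satisfied (F OR F).
(2) = T AND F = false.
(a) exclusive control — fails.
(b) not (public area) — satisfied.
(3) = F AND T = false.
So Overall is not satisfied (F OR F OR F).

No — not liable.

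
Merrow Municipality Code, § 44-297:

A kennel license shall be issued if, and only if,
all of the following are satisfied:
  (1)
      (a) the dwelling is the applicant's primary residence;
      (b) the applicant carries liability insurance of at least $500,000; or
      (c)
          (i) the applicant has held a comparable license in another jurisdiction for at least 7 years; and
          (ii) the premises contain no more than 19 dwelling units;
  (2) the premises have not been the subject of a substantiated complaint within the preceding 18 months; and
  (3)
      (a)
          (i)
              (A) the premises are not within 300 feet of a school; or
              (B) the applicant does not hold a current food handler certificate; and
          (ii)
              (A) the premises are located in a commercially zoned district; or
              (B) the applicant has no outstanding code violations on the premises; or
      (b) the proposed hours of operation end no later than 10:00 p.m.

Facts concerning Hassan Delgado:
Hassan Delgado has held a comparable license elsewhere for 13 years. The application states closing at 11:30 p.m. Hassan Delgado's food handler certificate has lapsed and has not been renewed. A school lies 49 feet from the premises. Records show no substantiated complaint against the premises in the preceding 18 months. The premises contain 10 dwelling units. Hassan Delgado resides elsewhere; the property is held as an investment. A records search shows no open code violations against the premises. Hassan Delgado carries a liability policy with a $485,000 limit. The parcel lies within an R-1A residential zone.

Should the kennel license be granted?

Yes — granted.

(a) primary residence — not met.
(b) insurance ≥ $500,000 — fails.
(i) prior license ≥ 7 yr — satisfied.
(ii) ≤ 19 units — satisfied.
(c): T AND T → true.
(1) = F OR F OR T = true.
(2) no complaint in 18 mo. — satisfied.
(A) ≥300 ft from school — fails.
(B) not (food handler cert.) — met.
So (i) is satisfied (F OR T).
(A) commercially zoned — not met.
(B) no code violations — met.
(ii) = F OR T = true.
(a): T AND T → true.
(b) closes by 10 p.m. — not met.
So (3) is satisfied (T OR F).
Overall = T AND T AND T = true.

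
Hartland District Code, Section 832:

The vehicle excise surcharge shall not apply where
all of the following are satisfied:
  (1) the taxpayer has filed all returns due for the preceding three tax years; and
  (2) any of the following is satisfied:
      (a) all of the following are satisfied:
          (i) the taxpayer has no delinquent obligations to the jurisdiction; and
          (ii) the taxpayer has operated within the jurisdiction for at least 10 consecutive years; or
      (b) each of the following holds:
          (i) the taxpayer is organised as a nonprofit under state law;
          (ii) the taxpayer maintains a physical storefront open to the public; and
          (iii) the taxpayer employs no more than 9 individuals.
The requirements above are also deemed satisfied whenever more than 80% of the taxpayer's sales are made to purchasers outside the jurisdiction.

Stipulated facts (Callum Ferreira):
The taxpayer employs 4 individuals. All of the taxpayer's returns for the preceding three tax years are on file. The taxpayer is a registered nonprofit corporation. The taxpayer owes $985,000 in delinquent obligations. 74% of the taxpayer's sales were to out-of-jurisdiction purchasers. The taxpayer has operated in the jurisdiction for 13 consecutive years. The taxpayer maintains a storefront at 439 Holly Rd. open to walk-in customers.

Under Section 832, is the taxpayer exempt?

(1) returns current — met.
(i) no delinquency — not satisfied.
(ii) ≥ 10 yrs in jurisdiction — holds.
(a) = F AND T = false.
(i) nonprofit — met.
(ii) has storefront — holds.
(iii) ≤ 9 employees — met.
So (b) is satisfied (T AND T AND T).
So (2) is satisfied (F OR T).
So Overall is satisfied (T AND T).
Exception (>80% out-of-jur. sales) — not satisfied.
Result: main true OR exception false → true.

Yes — exempt.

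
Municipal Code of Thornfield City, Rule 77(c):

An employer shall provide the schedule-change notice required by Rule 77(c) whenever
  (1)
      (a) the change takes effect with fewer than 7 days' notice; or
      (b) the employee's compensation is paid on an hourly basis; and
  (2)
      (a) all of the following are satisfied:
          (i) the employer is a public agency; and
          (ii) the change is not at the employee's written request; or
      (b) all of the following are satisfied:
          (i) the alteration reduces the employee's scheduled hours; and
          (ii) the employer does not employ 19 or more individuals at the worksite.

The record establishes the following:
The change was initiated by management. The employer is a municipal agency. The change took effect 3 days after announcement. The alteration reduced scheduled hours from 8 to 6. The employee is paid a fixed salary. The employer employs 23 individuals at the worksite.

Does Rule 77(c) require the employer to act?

Yes — required.

(a) < 7 days' notice — satisfied.
(b) hourly-paid — fails.
(1): T OR F → true.
(i) public agency — satisfied.
(ii) not employee-requested — met.
(a): T AND T → true.
(i) hours reduced — met.
(ii) not (≥ 19 at site) — not satisfied.
So (b) is not satisfied (T AND F).
(2): T OR F → true.
Overall: T AND T → true.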